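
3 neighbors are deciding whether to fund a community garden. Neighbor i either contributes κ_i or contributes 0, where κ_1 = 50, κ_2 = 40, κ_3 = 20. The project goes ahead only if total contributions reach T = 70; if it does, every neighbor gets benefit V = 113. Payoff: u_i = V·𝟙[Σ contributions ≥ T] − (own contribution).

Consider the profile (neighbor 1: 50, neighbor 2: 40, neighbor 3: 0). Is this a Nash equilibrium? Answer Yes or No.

Total = 90 ≥ 70: provided.
Neighbor 1 (pledges 50, payoff 63): dropping to 0 → total 40, payoff 0. No gain.
Neighbor 2 (pledges 40, payoff 73): dropping to 0 → total 50, payoff 0. No gain.
Neighbor 3 (pledges 0, payoff 113): pledging 20 → total 110, payoff 93. No gain.

Yes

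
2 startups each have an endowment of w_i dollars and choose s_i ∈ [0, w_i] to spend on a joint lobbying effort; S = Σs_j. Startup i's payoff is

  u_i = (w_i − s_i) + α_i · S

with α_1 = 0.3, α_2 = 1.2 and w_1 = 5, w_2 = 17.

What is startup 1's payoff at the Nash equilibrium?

10.1

∂u_i/∂s_i = α_i − 1, so startup i contributes w_i if α_i > 1, else 0.
α_i > 1 for i ∈ {2}; NE contributions (0, 17), S = 17.
u_1 = (5 − 0) + 0.3·17 = 10.1.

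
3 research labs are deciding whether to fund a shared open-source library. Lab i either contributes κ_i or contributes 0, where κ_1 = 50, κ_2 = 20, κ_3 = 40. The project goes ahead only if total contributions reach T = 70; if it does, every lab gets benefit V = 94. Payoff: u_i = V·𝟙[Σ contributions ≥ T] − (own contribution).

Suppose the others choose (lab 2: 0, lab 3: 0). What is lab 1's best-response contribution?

Others' total = 0. Even contributing 50 gives 50 < 70: no benefit either way.
Best response: 0.

0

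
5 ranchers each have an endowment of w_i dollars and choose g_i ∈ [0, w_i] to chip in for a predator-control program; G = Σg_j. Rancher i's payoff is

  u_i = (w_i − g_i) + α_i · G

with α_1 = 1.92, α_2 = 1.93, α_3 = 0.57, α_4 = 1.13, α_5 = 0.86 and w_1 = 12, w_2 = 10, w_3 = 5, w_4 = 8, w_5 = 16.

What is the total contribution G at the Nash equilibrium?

30

∂u_i/∂g_i = α_i − 1, so rancher i contributes w_i if α_i > 1, else 0.
α_i > 1 for i ∈ {1, 2, 4}; NE contributions (12, 10, 0, 8, 0), G = 30.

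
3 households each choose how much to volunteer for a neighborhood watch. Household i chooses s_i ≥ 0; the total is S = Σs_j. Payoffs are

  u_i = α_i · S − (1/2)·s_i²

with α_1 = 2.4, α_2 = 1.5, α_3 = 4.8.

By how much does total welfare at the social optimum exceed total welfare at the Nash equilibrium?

Household i's FOC: ∂u_i/∂s_i = α_i − s_i = 0, so s_i* = α_i.
NE contributions = (2.4, 1.5, 4.8); S = 8.7.
W^NE = (Σα)·S − ½Σα_i² = 8.7² − ½·31.05 = 60.165.
Planner sets s_i = Σα_j = 8.7 for every i, so S^SO = 3·8.7 = 26.1.
W^SO = (Σα)·S^SO − ½·3·(Σα)² = (3/2)·8.7² = 113.535.
Deadweight loss = W^SO − W^NE = 53.37.

53.37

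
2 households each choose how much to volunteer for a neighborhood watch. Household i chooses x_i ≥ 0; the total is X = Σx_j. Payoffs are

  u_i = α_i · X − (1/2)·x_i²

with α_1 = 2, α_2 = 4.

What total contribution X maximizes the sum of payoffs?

12

Planner FOC: ∂(Σu_j)/∂x_i = (Σα_j) − x_i = 0, so x_i^SO = Σα_j = 6 for every i; X^SO = 12.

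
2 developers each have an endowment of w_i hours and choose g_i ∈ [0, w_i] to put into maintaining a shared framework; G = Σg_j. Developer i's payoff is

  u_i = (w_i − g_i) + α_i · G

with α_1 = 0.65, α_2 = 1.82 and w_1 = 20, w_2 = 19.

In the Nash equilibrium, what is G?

∂u_i/∂g_i = α_i − 1, so developer i contributes w_i if α_i > 1, else 0.
α_i > 1 for i ∈ {2}; NE contributions (0, 19), G = 19.

19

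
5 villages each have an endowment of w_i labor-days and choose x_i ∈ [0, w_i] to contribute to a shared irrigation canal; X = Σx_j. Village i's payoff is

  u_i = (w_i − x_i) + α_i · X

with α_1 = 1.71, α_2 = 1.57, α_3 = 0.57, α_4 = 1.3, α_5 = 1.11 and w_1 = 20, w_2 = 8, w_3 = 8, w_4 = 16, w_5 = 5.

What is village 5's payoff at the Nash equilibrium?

∂u_i/∂x_i = α_i − 1, so village i contributes w_i if α_i > 1, else 0.
α_i > 1 for i ∈ {1, 2, 4, 5}; NE contributions (20, 8, 0, 16, 5), X = 49.
u_5 = (5 − 5) + 1.11·49 = 54.39.

54.39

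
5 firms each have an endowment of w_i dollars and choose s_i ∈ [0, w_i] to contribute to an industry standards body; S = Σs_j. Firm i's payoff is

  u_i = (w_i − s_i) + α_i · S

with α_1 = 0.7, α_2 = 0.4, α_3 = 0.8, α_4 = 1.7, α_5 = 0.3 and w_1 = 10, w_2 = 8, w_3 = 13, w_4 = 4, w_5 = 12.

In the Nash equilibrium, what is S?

∂u_i/∂s_i = α_i − 1, so firm i contributes w_i if α_i > 1, else 0.
α_i > 1 for i ∈ {4}; NE contributions (0, 0, 0, 4, 0), S = 4.

4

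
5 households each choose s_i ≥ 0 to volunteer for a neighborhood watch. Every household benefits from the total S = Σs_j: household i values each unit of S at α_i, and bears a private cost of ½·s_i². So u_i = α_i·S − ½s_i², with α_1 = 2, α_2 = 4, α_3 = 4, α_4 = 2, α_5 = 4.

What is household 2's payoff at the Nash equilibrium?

Household i's FOC: ∂u_i/∂s_i = α_i − s_i = 0, so s_i* = α_i.
NE contributions = (2, 4, 4, 2, 4); S = 16.
u_2 = α_2·S − ½·(s_2)² = 4·16 − ½·4² = 56.

56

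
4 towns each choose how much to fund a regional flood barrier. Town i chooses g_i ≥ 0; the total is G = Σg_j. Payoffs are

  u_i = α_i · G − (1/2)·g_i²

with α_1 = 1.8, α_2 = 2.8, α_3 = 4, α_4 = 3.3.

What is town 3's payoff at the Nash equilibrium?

Town i's FOC: ∂u_i/∂g_i = α_i − g_i = 0, so g_i* = α_i.
NE contributions = (1.8, 2.8, 4, 3.3); G = 11.9.
u_3 = α_3·G − ½·(g_3)² = 4·11.9 − ½·4² = 39.6.

39.6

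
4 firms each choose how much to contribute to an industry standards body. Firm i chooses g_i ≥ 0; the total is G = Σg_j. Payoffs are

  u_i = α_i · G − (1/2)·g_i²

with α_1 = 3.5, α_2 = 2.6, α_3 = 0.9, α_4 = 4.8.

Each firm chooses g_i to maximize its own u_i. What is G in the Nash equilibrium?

11.8

Firm i's FOC: ∂u_i/∂g_i = α_i − g_i = 0, so g_i* = α_i.
NE contributions = (3.5, 2.6, 0.9, 4.8); G = 11.8.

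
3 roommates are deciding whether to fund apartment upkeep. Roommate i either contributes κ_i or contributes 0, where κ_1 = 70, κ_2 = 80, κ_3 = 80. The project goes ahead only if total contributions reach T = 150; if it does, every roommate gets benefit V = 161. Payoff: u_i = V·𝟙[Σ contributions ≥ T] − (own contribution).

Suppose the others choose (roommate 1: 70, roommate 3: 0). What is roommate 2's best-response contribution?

80

Others' total = 70. Contributing 80 brings total to 150 ≥ 150: gain V − κ_2 = 81.
Best response: 80.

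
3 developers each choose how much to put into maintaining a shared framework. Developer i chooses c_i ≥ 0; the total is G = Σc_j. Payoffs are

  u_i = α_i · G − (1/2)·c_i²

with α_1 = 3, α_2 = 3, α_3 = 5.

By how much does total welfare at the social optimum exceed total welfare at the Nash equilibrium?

82

Developer i's FOC: ∂u_i/∂c_i = α_i − c_i = 0, so c_i* = α_i.
NE contributions = (3, 3, 5); G = 11.
W^NE = (Σα)·G − ½Σα_i² = 11² − ½·43 = 99.5.
Planner sets c_i = Σα_j = 11 for every i, so G^SO = 3·11 = 33.
W^SO = (Σα)·G^SO − ½·3·(Σα)² = (3/2)·11² = 181.5.
Deadweight loss = W^SO − W^NE = 82.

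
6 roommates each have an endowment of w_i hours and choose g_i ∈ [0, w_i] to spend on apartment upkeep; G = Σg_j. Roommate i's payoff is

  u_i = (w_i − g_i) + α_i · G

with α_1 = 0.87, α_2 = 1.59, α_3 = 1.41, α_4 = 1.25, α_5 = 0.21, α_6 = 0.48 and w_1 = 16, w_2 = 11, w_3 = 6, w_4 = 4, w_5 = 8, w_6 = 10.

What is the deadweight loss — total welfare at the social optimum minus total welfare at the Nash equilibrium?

∂u_i/∂g_i = α_i − 1, so roommate i contributes w_i if α_i > 1, else 0.
α_i > 1 for i ∈ {2, 3, 4}; NE contributions (0, 11, 6, 4, 0, 0), G = 21.
W^NE = Σw_i − G^NE + (Σα_i)·G^NE = 55 + 4.81·21 = 156.01.
Planner: ∂(Σu_j)/∂g_i = Σα_j − 1 = 4.81 > 0, so everyone contributes w_i; G^SO = 55, W^SO = 55 + 4.81·55 = 319.55.
Deadweight loss = 163.54.

163.54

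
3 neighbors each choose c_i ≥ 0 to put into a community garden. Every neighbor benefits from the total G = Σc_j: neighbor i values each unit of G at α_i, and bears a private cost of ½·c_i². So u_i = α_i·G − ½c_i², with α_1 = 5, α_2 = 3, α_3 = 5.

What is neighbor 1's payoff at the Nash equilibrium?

52.5

Neighbor i's FOC: ∂u_i/∂c_i = α_i − c_i = 0, so c_i* = α_i.
NE contributions = (5, 3, 5); G = 13.
u_1 = α_1·G − ½·(c_1)² = 5·13 − ½·5² = 52.5.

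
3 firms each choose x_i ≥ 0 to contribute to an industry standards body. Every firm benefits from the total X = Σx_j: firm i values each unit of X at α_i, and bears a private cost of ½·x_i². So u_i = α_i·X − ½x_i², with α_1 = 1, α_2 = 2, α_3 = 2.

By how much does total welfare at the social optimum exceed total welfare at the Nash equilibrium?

Firm i's FOC: ∂u_i/∂x_i = α_i − x_i = 0, so x_i* = α_i.
NE contributions = (1, 2, 2); X = 5.
W^NE = (Σα)·X − ½Σα_i² = 5² − ½·9 = 20.5.
Planner sets x_i = Σα_j = 5 for every i, so X^SO = 3·5 = 15.
W^SO = (Σα)·X^SO − ½·3·(Σα)² = (3/2)·5² = 37.5.
Deadweight loss = W^SO − W^NE = 17.

17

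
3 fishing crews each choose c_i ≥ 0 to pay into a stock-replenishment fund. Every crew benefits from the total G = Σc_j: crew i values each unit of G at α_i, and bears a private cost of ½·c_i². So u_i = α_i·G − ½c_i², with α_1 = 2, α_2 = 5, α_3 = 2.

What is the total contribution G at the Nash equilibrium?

Crew i's FOC: ∂u_i/∂c_i = α_i − c_i = 0, so c_i* = α_i.
NE contributions = (2, 5, 2); G = 9.

9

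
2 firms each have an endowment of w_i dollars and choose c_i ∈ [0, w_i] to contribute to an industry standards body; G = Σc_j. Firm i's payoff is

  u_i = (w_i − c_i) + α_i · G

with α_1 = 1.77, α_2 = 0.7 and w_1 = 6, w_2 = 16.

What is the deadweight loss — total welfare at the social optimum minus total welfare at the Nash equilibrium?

23.52

∂u_i/∂c_i = α_i − 1, so firm i contributes w_i if α_i > 1, else 0.
α_i > 1 for i ∈ {1}; NE contributions (6, 0), G = 6.
W^NE = Σw_i − G^NE + (Σα_i)·G^NE = 22 + 1.47·6 = 30.82.
Planner: ∂(Σu_j)/∂c_i = Σα_j − 1 = 1.47 > 0, so everyone contributes w_i; G^SO = 22, W^SO = 22 + 1.47·22 = 54.34.
Deadweight loss = 23.52.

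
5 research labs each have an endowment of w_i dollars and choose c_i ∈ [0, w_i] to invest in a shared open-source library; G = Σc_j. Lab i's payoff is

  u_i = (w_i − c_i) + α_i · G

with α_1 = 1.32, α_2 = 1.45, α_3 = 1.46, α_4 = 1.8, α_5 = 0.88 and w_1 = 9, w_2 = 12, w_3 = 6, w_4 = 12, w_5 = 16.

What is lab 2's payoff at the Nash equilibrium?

∂u_i/∂c_i = α_i − 1, so lab i contributes w_i if α_i > 1, else 0.
α_i > 1 for i ∈ {1, 2, 3, 4}; NE contributions (9, 12, 6, 12, 0), G = 39.
u_2 = (12 − 12) + 1.45·39 = 56.55.

56.55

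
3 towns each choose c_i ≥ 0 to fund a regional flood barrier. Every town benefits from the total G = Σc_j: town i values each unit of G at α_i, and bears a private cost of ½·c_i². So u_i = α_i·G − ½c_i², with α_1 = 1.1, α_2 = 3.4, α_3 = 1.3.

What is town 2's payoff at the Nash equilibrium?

13.94

Town i's FOC: ∂u_i/∂c_i = α_i − c_i = 0, so c_i* = α_i.
NE contributions = (1.1, 3.4, 1.3); G = 5.8.
u_2 = α_2·G − ½·(c_2)² = 3.4·5.8 − ½·3.4² = 13.94.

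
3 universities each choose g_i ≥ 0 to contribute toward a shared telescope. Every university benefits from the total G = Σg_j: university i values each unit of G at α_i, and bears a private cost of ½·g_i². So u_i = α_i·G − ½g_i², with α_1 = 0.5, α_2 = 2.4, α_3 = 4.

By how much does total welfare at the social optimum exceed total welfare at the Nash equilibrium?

34.81

University i's FOC: ∂u_i/∂g_i = α_i − g_i = 0, so g_i* = α_i.
NE contributions = (0.5, 2.4, 4); G = 6.9.
W^NE = (Σα)·G − ½Σα_i² = 6.9² − ½·22.01 = 36.605.
Planner sets g_i = Σα_j = 6.9 for every i, so G^SO = 3·6.9 = 20.7.
W^SO = (Σα)·G^SO − ½·3·(Σα)² = (3/2)·6.9² = 71.415.
Deadweight loss = W^SO − W^NE = 34.81.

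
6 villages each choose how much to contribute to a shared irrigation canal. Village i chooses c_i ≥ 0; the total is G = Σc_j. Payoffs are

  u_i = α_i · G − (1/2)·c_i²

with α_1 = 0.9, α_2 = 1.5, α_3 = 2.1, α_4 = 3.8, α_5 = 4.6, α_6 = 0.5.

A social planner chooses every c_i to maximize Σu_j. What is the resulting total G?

Planner FOC: ∂(Σu_j)/∂c_i = (Σα_j) − c_i = 0, so c_i^SO = Σα_j = 13.4 for every i; G^SO = 80.4.

80.4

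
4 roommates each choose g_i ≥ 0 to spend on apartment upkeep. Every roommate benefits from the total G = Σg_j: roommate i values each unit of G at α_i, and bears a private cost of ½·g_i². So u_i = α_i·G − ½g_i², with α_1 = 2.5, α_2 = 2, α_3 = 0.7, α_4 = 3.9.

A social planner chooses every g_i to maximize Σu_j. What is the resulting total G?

36.4

Planner FOC: ∂(Σu_j)/∂g_i = (Σα_j) − g_i = 0, so g_i^SO = Σα_j = 9.1 for every i; G^SO = 36.4.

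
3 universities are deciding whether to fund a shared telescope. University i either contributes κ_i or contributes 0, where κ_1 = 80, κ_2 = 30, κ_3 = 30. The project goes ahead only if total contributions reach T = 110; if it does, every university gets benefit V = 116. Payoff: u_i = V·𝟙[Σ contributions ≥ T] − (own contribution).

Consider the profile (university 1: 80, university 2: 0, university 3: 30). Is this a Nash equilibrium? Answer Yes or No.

Yes

Total = 110 ≥ 110: provided.
University 1 (pledges 80, payoff 36): dropping to 0 → total 30, payoff 0. No gain.
University 2 (pledges 0, payoff 116): pledging 30 → total 140, payoff 86. No gain.
University 3 (pledges 30, payoff 86): dropping to 0 → total 80, payoff 0. No gain.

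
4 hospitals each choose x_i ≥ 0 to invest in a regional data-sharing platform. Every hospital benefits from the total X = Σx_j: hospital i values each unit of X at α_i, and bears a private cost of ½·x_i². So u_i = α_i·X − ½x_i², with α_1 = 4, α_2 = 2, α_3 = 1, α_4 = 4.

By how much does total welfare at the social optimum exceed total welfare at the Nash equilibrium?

139.5

Hospital i's FOC: ∂u_i/∂x_i = α_i − x_i = 0, so x_i* = α_i.
NE contributions = (4, 2, 1, 4); X = 11.
W^NE = (Σα)·X − ½Σα_i² = 11² − ½·37 = 102.5.
Planner sets x_i = Σα_j = 11 for every i, so X^SO = 4·11 = 44.
W^SO = (Σα)·X^SO − ½·4·(Σα)² = (4/2)·11² = 242.
Deadweight loss = W^SO − W^NE = 139.5.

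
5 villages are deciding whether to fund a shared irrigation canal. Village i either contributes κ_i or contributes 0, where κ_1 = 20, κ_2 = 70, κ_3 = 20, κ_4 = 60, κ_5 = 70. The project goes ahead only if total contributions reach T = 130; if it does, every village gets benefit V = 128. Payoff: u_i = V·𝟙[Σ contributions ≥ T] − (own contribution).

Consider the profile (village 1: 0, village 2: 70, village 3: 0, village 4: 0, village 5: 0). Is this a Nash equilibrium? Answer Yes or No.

No

Total = 70 < 130: not provided.
Village 1 (pledges 0, payoff 0): pledging 20 → total 90, payoff -20. No gain.
Village 2 (pledges 70, payoff -70): dropping to 0 → total 0, payoff 0. Profitable deviation.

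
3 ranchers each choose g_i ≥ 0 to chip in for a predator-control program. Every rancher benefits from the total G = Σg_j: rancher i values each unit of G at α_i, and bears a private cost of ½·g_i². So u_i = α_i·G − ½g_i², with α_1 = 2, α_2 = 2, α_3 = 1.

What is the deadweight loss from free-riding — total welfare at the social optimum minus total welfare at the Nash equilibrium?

Rancher i's FOC: ∂u_i/∂g_i = α_i − g_i = 0, so g_i* = α_i.
NE contributions = (2, 2, 1); G = 5.
W^NE = (Σα)·G − ½Σα_i² = 5² − ½·9 = 20.5.
Planner sets g_i = Σα_j = 5 for every i, so G^SO = 3·5 = 15.
W^SO = (Σα)·G^SO − ½·3·(Σα)² = (3/2)·5² = 37.5.
Deadweight loss = W^SO − W^NE = 17.

17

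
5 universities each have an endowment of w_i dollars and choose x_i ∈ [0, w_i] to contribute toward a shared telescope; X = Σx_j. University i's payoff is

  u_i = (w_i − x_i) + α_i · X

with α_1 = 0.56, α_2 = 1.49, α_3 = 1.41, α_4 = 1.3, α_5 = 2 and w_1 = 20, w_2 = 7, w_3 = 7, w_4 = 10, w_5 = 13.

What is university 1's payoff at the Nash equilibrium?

40.72

∂u_i/∂x_i = α_i − 1, so university i contributes w_i if α_i > 1, else 0.
α_i > 1 for i ∈ {2, 3, 4, 5}; NE contributions (0, 7, 7, 10, 13), X = 37.
u_1 = (20 − 0) + 0.56·37 = 40.72.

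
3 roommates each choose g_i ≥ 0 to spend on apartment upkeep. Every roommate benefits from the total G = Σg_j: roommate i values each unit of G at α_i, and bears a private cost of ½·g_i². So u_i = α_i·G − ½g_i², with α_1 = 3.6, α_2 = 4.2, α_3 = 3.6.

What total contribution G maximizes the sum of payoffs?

34.2

Planner FOC: ∂(Σu_j)/∂g_i = (Σα_j) − g_i = 0, so g_i^SO = Σα_j = 11.4 for every i; G^SO = 34.2.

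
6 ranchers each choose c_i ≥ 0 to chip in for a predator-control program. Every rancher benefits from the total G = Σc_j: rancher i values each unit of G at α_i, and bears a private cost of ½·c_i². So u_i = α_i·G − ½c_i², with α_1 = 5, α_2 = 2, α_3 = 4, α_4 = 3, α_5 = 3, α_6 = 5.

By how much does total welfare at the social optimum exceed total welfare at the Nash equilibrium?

Rancher i's FOC: ∂u_i/∂c_i = α_i − c_i = 0, so c_i* = α_i.
NE contributions = (5, 2, 4, 3, 3, 5); G = 22.
W^NE = (Σα)·G − ½Σα_i² = 22² − ½·88 = 440.
Planner sets c_i = Σα_j = 22 for every i, so G^SO = 6·22 = 132.
W^SO = (Σα)·G^SO − ½·6·(Σα)² = (6/2)·22² = 1452.
Deadweight loss = W^SO − W^NE = 1012.

1012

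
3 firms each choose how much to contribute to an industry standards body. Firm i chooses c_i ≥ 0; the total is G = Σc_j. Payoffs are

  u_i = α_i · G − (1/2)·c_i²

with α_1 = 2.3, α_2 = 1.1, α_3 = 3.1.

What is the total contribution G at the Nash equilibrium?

6.5

Firm i's FOC: ∂u_i/∂c_i = α_i − c_i = 0, so c_i* = α_i.
NE contributions = (2.3, 1.1, 3.1); G = 6.5.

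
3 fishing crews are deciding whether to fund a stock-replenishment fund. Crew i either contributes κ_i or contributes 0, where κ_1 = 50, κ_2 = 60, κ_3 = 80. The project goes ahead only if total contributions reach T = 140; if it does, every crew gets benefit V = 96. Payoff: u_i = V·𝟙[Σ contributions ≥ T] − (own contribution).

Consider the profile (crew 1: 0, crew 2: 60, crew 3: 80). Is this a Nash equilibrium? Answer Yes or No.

Yes

Total = 140 ≥ 140: provided.
Crew 1 (pledges 0, payoff 96): pledging 50 → total 190, payoff 46. No gain.
Crew 2 (pledges 60, payoff 36): dropping to 0 → total 80, payoff 0. No gain.
Crew 3 (pledges 80, payoff 16): dropping to 0 → total 60, payoff 0. No gain.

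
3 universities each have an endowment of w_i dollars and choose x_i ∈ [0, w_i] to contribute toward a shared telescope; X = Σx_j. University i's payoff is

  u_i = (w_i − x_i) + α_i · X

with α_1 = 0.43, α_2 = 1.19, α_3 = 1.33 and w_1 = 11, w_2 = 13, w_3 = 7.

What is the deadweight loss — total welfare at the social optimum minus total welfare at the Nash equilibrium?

21.45

∂u_i/∂x_i = α_i − 1, so university i contributes w_i if α_i > 1, else 0.
α_i > 1 for i ∈ {2, 3}; NE contributions (0, 13, 7), X = 20.
W^NE = Σw_i − X^NE + (Σα_i)·X^NE = 31 + 1.95·20 = 70.
Planner: ∂(Σu_j)/∂x_i = Σα_j − 1 = 1.95 > 0, so everyone contributes w_i; X^SO = 31, W^SO = 31 + 1.95·31 = 91.45.
Deadweight loss = 21.45.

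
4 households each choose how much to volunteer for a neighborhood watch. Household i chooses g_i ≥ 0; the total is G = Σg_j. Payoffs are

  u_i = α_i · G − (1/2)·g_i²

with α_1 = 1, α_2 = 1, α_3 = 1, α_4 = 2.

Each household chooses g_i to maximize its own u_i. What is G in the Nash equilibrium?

Household i's FOC: ∂u_i/∂g_i = α_i − g_i = 0, so g_i* = α_i.
NE contributions = (1, 1, 1, 2); G = 5.

5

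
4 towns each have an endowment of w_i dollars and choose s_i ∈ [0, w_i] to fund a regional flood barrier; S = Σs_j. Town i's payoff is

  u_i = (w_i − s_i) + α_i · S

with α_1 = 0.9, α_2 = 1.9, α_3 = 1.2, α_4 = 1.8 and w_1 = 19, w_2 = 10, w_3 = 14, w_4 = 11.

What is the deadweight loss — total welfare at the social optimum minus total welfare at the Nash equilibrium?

91.2

∂u_i/∂s_i = α_i − 1, so town i contributes w_i if α_i > 1, else 0.
α_i > 1 for i ∈ {2, 3, 4}; NE contributions (0, 10, 14, 11), S = 35.
W^NE = Σw_i − S^NE + (Σα_i)·S^NE = 54 + 4.8·35 = 222.
Planner: ∂(Σu_j)/∂s_i = Σα_j − 1 = 4.8 > 0, so everyone contributes w_i; S^SO = 54, W^SO = 54 + 4.8·54 = 313.2.
Deadweight loss = 91.2.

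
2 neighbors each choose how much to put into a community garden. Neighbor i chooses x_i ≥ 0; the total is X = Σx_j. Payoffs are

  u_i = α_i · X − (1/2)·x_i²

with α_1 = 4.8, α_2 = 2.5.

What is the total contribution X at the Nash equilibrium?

Neighbor i's FOC: ∂u_i/∂x_i = α_i − x_i = 0, so x_i* = α_i.
NE contributions = (4.8, 2.5); X = 7.3.

7.3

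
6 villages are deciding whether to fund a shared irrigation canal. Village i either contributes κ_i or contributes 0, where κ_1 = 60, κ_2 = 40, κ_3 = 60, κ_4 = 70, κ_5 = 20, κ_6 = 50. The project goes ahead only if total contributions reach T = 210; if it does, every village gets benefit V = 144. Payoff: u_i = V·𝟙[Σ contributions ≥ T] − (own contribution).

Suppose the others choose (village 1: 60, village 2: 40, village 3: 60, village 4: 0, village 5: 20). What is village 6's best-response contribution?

Others' total = 180. Contributing 50 brings total to 230 ≥ 210: gain V − κ_6 = 94.
Best response: 50.

50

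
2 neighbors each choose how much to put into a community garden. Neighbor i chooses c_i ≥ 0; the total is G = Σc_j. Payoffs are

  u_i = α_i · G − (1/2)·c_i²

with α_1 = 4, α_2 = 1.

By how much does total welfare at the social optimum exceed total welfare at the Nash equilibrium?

Neighbor i's FOC: ∂u_i/∂c_i = α_i − c_i = 0, so c_i* = α_i.
NE contributions = (4, 1); G = 5.
W^NE = (Σα)·G − ½Σα_i² = 5² − ½·17 = 16.5.
Planner sets c_i = Σα_j = 5 for every i, so G^SO = 2·5 = 10.
W^SO = (Σα)·G^SO − ½·2·(Σα)² = (2/2)·5² = 25.
Deadweight loss = W^SO − W^NE = 8.5.

8.5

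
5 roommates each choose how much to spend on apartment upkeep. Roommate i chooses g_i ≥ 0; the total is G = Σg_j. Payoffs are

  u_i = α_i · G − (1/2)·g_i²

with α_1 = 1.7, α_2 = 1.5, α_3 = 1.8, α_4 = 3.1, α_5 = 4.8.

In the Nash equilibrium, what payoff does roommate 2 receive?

Roommate i's FOC: ∂u_i/∂g_i = α_i − g_i = 0, so g_i* = α_i.
NE contributions = (1.7, 1.5, 1.8, 3.1, 4.8); G = 12.9.
u_2 = α_2·G − ½·(g_2)² = 1.5·12.9 − ½·1.5² = 18.225.

18.225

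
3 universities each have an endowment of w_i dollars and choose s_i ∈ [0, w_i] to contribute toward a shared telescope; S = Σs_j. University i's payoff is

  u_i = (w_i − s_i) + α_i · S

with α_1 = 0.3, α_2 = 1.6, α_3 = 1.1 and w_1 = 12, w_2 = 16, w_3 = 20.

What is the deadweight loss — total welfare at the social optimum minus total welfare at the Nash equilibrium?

∂u_i/∂s_i = α_i − 1, so university i contributes w_i if α_i > 1, else 0.
α_i > 1 for i ∈ {2, 3}; NE contributions (0, 16, 20), S = 36.
W^NE = Σw_i − S^NE + (Σα_i)·S^NE = 48 + 2·36 = 120.
Planner: ∂(Σu_j)/∂s_i = Σα_j − 1 = 2 > 0, so everyone contributes w_i; S^SO = 48, W^SO = 48 + 2·48 = 144.
Deadweight loss = 24.

24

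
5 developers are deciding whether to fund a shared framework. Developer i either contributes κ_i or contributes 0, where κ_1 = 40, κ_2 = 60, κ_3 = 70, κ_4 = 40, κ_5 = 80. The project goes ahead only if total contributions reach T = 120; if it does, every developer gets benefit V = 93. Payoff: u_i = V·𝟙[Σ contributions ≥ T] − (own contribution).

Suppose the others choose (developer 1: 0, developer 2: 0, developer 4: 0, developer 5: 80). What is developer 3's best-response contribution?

Others' total = 80. Contributing 70 brings total to 150 ≥ 120: gain V − κ_3 = 23.
Best response: 70.

70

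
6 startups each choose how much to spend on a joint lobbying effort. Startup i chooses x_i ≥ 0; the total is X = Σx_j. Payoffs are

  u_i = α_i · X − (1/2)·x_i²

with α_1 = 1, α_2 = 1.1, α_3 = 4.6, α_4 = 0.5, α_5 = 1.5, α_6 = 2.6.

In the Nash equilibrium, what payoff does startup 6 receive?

26

Startup i's FOC: ∂u_i/∂x_i = α_i − x_i = 0, so x_i* = α_i.
NE contributions = (1, 1.1, 4.6, 0.5, 1.5, 2.6); X = 11.3.
u_6 = α_6·X − ½·(x_6)² = 2.6·11.3 − ½·2.6² = 26.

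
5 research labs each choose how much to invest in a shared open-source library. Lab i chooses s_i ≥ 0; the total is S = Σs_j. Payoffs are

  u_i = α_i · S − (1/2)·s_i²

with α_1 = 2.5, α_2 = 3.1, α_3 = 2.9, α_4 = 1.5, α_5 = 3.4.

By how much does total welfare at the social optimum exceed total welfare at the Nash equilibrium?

Lab i's FOC: ∂u_i/∂s_i = α_i − s_i = 0, so s_i* = α_i.
NE contributions = (2.5, 3.1, 2.9, 1.5, 3.4); S = 13.4.
W^NE = (Σα)·S − ½Σα_i² = 13.4² − ½·38.08 = 160.52.
Planner sets s_i = Σα_j = 13.4 for every i, so S^SO = 5·13.4 = 67.
W^SO = (Σα)·S^SO − ½·5·(Σα)² = (5/2)·13.4² = 448.9.
Deadweight loss = W^SO − W^NE = 288.38.

288.38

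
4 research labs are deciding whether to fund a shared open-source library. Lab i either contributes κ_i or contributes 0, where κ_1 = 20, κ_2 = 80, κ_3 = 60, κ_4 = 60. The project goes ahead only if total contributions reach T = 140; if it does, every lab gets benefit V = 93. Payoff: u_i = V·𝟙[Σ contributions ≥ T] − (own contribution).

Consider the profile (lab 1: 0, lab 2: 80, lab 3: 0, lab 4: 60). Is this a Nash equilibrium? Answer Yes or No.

Yes

Total = 140 ≥ 140: provided.
Lab 1 (pledges 0, payoff 93): pledging 20 → total 160, payoff 73. No gain.
Lab 2 (pledges 80, payoff 13): dropping to 0 → total 60, payoff 0. No gain.
Lab 3 (pledges 0, payoff 93): pledging 60 → total 200, payoff 33. No gain.
Lab 4 (pledges 60, payoff 33): dropping to 0 → total 80, payoff 0. No gain.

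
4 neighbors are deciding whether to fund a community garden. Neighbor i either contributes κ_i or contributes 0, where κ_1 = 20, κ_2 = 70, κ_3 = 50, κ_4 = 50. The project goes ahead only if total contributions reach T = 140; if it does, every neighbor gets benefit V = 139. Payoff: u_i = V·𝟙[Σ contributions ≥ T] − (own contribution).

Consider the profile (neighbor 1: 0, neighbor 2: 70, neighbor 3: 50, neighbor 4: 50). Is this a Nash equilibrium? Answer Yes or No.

Yes

Total = 170 ≥ 140: provided.
Neighbor 1 (pledges 0, payoff 139): pledging 20 → total 190, payoff 119. No gain.
Neighbor 2 (pledges 70, payoff 69): dropping to 0 → total 100, payoff 0. No gain.
Neighbor 3 (pledges 50, payoff 89): dropping to 0 → total 120, payoff 0. No gain.
Neighbor 4 (pledges 50, payoff 89): dropping to 0 → total 120, payoff 0. No gain.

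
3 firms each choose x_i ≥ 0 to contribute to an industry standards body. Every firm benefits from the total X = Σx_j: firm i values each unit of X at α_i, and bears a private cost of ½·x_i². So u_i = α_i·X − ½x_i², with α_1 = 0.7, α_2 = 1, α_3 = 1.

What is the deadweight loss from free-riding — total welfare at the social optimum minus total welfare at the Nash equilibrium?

4.89

Firm i's FOC: ∂u_i/∂x_i = α_i − x_i = 0, so x_i* = α_i.
NE contributions = (0.7, 1, 1); X = 2.7.
W^NE = (Σα)·X − ½Σα_i² = 2.7² − ½·2.49 = 6.045.
Planner sets x_i = Σα_j = 2.7 for every i, so X^SO = 3·2.7 = 8.1.
W^SO = (Σα)·X^SO − ½·3·(Σα)² = (3/2)·2.7² = 10.935.
Deadweight loss = W^SO − W^NE = 4.89.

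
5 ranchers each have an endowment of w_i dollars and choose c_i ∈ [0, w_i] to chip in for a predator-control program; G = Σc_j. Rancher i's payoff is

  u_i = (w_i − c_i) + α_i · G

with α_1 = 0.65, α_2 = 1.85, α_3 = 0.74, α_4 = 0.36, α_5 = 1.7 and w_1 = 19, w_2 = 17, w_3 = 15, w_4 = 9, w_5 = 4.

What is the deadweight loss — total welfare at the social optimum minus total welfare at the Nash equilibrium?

184.9

∂u_i/∂c_i = α_i − 1, so rancher i contributes w_i if α_i > 1, else 0.
α_i > 1 for i ∈ {2, 5}; NE contributions (0, 17, 0, 0, 4), G = 21.
W^NE = Σw_i − G^NE + (Σα_i)·G^NE = 64 + 4.3·21 = 154.3.
Planner: ∂(Σu_j)/∂c_i = Σα_j − 1 = 4.3 > 0, so everyone contributes w_i; G^SO = 64, W^SO = 64 + 4.3·64 = 339.2.
Deadweight loss = 184.9.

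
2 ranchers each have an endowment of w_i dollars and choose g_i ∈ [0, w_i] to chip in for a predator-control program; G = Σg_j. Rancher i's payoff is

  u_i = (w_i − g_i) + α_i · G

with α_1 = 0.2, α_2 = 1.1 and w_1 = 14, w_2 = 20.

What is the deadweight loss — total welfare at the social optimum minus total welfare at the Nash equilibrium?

4.2

∂u_i/∂g_i = α_i − 1, so rancher i contributes w_i if α_i > 1, else 0.
α_i > 1 for i ∈ {2}; NE contributions (0, 20), G = 20.
W^NE = Σw_i − G^NE + (Σα_i)·G^NE = 34 + 0.3·20 = 40.
Planner: ∂(Σu_j)/∂g_i = Σα_j − 1 = 0.3 > 0, so everyone contributes w_i; G^SO = 34, W^SO = 34 + 0.3·34 = 44.2.
Deadweight loss = 4.2.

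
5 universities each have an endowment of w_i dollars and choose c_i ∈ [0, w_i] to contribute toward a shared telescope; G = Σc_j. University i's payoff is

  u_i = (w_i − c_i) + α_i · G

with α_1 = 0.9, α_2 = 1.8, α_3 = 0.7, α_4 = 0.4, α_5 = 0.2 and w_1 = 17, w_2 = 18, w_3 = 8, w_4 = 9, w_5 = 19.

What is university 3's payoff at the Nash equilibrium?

20.6

∂u_i/∂c_i = α_i − 1, so university i contributes w_i if α_i > 1, else 0.
α_i > 1 for i ∈ {2}; NE contributions (0, 18, 0, 0, 0), G = 18.
u_3 = (8 − 0) + 0.7·18 = 20.6.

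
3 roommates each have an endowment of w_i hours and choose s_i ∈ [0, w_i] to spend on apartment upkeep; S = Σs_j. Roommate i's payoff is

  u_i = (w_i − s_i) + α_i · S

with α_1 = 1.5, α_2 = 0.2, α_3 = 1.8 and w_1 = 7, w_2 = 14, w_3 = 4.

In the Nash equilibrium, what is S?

∂u_i/∂s_i = α_i − 1, so roommate i contributes w_i if α_i > 1, else 0.
α_i > 1 for i ∈ {1, 3}; NE contributions (7, 0, 4), S = 11.

11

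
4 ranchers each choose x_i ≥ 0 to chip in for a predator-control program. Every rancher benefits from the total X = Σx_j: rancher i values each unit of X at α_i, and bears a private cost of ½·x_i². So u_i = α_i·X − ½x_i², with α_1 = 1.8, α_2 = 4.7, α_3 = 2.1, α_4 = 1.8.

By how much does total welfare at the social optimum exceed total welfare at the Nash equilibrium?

Rancher i's FOC: ∂u_i/∂x_i = α_i − x_i = 0, so x_i* = α_i.
NE contributions = (1.8, 4.7, 2.1, 1.8); X = 10.4.
W^NE = (Σα)·X − ½Σα_i² = 10.4² − ½·32.98 = 91.67.
Planner sets x_i = Σα_j = 10.4 for every i, so X^SO = 4·10.4 = 41.6.
W^SO = (Σα)·X^SO − ½·4·(Σα)² = (4/2)·10.4² = 216.32.
Deadweight loss = W^SO − W^NE = 124.65.

124.65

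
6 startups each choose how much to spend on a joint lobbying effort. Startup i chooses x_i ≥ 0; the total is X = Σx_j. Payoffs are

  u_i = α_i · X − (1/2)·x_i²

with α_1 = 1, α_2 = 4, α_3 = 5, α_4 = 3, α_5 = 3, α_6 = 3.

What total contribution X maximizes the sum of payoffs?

114

Planner FOC: ∂(Σu_j)/∂x_i = (Σα_j) − x_i = 0, so x_i^SO = Σα_j = 19 for every i; X^SO = 114.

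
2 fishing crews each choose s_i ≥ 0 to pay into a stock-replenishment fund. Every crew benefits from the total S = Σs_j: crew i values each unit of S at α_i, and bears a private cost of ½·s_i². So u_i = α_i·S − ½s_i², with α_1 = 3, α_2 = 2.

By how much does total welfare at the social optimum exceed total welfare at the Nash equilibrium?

6.5

Crew i's FOC: ∂u_i/∂s_i = α_i − s_i = 0, so s_i* = α_i.
NE contributions = (3, 2); S = 5.
W^NE = (Σα)·S − ½Σα_i² = 5² − ½·13 = 18.5.
Planner sets s_i = Σα_j = 5 for every i, so S^SO = 2·5 = 10.
W^SO = (Σα)·S^SO − ½·2·(Σα)² = (2/2)·5² = 25.
Deadweight loss = W^SO − W^NE = 6.5.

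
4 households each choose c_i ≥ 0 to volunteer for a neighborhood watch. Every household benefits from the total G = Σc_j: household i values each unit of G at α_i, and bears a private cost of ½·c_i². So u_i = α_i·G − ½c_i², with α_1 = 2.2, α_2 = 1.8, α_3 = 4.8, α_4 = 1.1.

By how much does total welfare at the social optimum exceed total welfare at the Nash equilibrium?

Household i's FOC: ∂u_i/∂c_i = α_i − c_i = 0, so c_i* = α_i.
NE contributions = (2.2, 1.8, 4.8, 1.1); G = 9.9.
W^NE = (Σα)·G − ½Σα_i² = 9.9² − ½·32.33 = 81.845.
Planner sets c_i = Σα_j = 9.9 for every i, so G^SO = 4·9.9 = 39.6.
W^SO = (Σα)·G^SO − ½·4·(Σα)² = (4/2)·9.9² = 196.02.
Deadweight loss = W^SO − W^NE = 114.175.

114.175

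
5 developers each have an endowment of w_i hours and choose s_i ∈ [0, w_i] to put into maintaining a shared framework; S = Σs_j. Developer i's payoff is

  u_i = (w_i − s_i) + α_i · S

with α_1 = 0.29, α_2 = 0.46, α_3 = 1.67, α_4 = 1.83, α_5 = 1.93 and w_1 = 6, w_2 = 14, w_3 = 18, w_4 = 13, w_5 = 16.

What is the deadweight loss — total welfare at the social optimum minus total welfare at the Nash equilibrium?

103.6

∂u_i/∂s_i = α_i − 1, so developer i contributes w_i if α_i > 1, else 0.
α_i > 1 for i ∈ {3, 4, 5}; NE contributions (0, 0, 18, 13, 16), S = 47.
W^NE = Σw_i − S^NE + (Σα_i)·S^NE = 67 + 5.18·47 = 310.46.
Planner: ∂(Σu_j)/∂s_i = Σα_j − 1 = 5.18 > 0, so everyone contributes w_i; S^SO = 67, W^SO = 67 + 5.18·67 = 414.06.
Deadweight loss = 103.6.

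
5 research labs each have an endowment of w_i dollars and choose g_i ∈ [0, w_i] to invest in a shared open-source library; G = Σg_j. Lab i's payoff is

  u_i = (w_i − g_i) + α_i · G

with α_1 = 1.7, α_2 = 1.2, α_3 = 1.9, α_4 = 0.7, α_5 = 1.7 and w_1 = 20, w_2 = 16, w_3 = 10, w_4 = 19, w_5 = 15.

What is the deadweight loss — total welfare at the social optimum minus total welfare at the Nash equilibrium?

117.8

∂u_i/∂g_i = α_i − 1, so lab i contributes w_i if α_i > 1, else 0.
α_i > 1 for i ∈ {1, 2, 3, 5}; NE contributions (20, 16, 10, 0, 15), G = 61.
W^NE = Σw_i − G^NE + (Σα_i)·G^NE = 80 + 6.2·61 = 458.2.
Planner: ∂(Σu_j)/∂g_i = Σα_j − 1 = 6.2 > 0, so everyone contributes w_i; G^SO = 80, W^SO = 80 + 6.2·80 = 576.
Deadweight loss = 117.8.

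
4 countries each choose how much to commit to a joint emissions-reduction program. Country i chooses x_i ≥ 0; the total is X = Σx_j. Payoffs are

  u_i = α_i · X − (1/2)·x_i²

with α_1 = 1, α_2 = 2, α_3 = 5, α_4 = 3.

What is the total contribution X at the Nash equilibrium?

Country i's FOC: ∂u_i/∂x_i = α_i − x_i = 0, so x_i* = α_i.
NE contributions = (1, 2, 5, 3); X = 11.

11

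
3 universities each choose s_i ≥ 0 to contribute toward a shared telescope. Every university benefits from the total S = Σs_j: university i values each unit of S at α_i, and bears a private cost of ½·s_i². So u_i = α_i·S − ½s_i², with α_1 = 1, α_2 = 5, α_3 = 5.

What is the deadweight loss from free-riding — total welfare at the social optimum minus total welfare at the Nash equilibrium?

86

University i's FOC: ∂u_i/∂s_i = α_i − s_i = 0, so s_i* = α_i.
NE contributions = (1, 5, 5); S = 11.
W^NE = (Σα)·S − ½Σα_i² = 11² − ½·51 = 95.5.
Planner sets s_i = Σα_j = 11 for every i, so S^SO = 3·11 = 33.
W^SO = (Σα)·S^SO − ½·3·(Σα)² = (3/2)·11² = 181.5.
Deadweight loss = W^SO − W^NE = 86.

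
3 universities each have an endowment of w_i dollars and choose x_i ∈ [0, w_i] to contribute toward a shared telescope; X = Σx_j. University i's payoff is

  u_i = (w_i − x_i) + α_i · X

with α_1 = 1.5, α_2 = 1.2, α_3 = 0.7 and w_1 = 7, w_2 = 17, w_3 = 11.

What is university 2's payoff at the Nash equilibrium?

28.8

∂u_i/∂x_i = α_i − 1, so university i contributes w_i if α_i > 1, else 0.
α_i > 1 for i ∈ {1, 2}; NE contributions (7, 17, 0), X = 24.
u_2 = (17 − 17) + 1.2·24 = 28.8.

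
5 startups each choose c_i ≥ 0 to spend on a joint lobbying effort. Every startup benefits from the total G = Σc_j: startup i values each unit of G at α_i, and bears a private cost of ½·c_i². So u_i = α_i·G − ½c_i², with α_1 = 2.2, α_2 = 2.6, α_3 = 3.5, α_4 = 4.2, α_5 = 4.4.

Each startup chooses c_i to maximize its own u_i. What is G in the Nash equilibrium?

16.9

Startup i's FOC: ∂u_i/∂c_i = α_i − c_i = 0, so c_i* = α_i.
NE contributions = (2.2, 2.6, 3.5, 4.2, 4.4); G = 16.9.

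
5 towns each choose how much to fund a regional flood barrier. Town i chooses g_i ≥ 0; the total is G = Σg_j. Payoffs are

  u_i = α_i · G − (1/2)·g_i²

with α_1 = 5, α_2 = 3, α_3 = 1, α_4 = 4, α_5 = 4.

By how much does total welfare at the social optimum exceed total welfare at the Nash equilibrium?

Town i's FOC: ∂u_i/∂g_i = α_i − g_i = 0, so g_i* = α_i.
NE contributions = (5, 3, 1, 4, 4); G = 17.
W^NE = (Σα)·G − ½Σα_i² = 17² − ½·67 = 255.5.
Planner sets g_i = Σα_j = 17 for every i, so G^SO = 5·17 = 85.
W^SO = (Σα)·G^SO − ½·5·(Σα)² = (5/2)·17² = 722.5.
Deadweight loss = W^SO − W^NE = 467.

467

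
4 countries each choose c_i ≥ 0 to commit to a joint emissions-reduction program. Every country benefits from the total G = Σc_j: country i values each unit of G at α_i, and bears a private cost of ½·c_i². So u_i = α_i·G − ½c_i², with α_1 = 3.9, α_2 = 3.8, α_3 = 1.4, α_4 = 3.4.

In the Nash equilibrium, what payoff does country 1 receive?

Country i's FOC: ∂u_i/∂c_i = α_i − c_i = 0, so c_i* = α_i.
NE contributions = (3.9, 3.8, 1.4, 3.4); G = 12.5.
u_1 = α_1·G − ½·(c_1)² = 3.9·12.5 − ½·3.9² = 41.145.

41.145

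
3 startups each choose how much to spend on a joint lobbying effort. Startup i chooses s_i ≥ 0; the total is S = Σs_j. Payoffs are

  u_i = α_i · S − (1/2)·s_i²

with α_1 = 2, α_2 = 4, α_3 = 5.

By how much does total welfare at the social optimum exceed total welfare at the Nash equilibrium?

Startup i's FOC: ∂u_i/∂s_i = α_i − s_i = 0, so s_i* = α_i.
NE contributions = (2, 4, 5); S = 11.
W^NE = (Σα)·S − ½Σα_i² = 11² − ½·45 = 98.5.
Planner sets s_i = Σα_j = 11 for every i, so S^SO = 3·11 = 33.
W^SO = (Σα)·S^SO − ½·3·(Σα)² = (3/2)·11² = 181.5.
Deadweight loss = W^SO − W^NE = 83.

83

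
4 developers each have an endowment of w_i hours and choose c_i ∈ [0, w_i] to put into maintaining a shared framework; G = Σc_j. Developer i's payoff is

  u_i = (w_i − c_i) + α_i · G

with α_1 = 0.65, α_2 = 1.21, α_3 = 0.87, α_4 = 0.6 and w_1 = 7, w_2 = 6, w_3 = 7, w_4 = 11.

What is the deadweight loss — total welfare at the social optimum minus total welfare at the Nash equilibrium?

58.25

∂u_i/∂c_i = α_i − 1, so developer i contributes w_i if α_i > 1, else 0.
α_i > 1 for i ∈ {2}; NE contributions (0, 6, 0, 0), G = 6.
W^NE = Σw_i − G^NE + (Σα_i)·G^NE = 31 + 2.33·6 = 44.98.
Planner: ∂(Σu_j)/∂c_i = Σα_j − 1 = 2.33 > 0, so everyone contributes w_i; G^SO = 31, W^SO = 31 + 2.33·31 = 103.23.
Deadweight loss = 58.25.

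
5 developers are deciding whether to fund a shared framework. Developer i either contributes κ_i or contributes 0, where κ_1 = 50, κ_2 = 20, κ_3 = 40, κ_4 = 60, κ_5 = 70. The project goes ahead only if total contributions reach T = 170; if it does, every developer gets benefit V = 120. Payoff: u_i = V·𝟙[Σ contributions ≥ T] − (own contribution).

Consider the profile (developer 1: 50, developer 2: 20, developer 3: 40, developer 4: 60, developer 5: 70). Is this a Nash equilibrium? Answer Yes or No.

No

Total = 240 ≥ 170: provided.
Developer 1 (pledges 50, payoff 70): dropping to 0 → total 190, payoff 120. Profitable deviation.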